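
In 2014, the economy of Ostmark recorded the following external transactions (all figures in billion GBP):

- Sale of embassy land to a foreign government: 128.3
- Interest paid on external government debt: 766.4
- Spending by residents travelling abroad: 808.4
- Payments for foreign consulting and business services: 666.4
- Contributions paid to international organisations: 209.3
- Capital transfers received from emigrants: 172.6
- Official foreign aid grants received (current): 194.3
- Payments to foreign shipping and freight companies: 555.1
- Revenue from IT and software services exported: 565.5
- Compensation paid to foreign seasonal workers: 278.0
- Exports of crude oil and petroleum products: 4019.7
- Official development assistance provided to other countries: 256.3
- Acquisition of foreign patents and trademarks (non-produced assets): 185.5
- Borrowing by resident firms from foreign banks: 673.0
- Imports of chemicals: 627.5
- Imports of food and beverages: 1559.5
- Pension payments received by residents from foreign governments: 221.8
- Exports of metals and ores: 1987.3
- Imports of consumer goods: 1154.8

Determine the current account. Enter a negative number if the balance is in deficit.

Goods: 1987.3 + 4019.7 - 1559.5 - 1154.8 - 627.5 = 2665.2
Services: -555.1 - 666.4 + 565.5 - 808.4 = -1464.4
Primary income: -278.0 - 766.4 = -1044.4
Secondary income: -209.3 + 221.8 + 194.3 - 256.3 = -49.5
Current account = 2665.2 + (-1464.4) + (-1044.4) + (-49.5) = 106.9
(Excluded from the current account — capital account: sale of embassy land to a foreign government 128.3, capital transfers received from emigrants 172.6, acquisition of foreign patents and trademarks (non-produced assets) 185.5; financial account: borrowing by resident firms from foreign banks 673.0.)

106.9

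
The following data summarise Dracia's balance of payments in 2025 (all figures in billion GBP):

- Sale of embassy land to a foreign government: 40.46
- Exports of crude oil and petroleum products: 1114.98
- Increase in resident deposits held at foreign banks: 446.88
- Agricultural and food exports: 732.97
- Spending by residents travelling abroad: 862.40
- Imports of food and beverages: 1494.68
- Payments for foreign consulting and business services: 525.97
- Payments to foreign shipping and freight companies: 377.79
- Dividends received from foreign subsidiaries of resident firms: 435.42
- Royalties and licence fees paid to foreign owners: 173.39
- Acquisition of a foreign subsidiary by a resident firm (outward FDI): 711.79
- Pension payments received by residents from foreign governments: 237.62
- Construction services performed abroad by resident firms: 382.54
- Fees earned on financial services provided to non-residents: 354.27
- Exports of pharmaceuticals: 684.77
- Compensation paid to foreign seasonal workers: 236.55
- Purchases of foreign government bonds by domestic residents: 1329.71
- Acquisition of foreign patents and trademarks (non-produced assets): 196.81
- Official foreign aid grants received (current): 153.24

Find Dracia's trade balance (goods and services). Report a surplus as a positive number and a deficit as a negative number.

-164.70

Goods: 1114.98 + 732.97 + 684.77 - 1494.68 = 1038.04
Services: -377.79 - 862.40 - 525.97 + 382.54 + 354.27 - 173.39 = -1202.74
Trade balance = 1038.04 + (-1202.74) = -164.70
(Excluded from the trade balance — capital account: sale of embassy land to a foreign government 40.46, acquisition of foreign patents and trademarks (non-produced assets) 196.81; financial account: increase in resident deposits held at foreign banks 446.88, acquisition of a foreign subsidiary by a resident firm (outward FDI) 711.79, purchases of foreign government bonds by domestic residents 1329.71; primary income: dividends received from foreign subsidiaries of resident firms 435.42, compensation paid to foreign seasonal workers 236.55; secondary income: pension payments received by residents from foreign governments 237.62, official foreign aid grants received (current) 153.24.)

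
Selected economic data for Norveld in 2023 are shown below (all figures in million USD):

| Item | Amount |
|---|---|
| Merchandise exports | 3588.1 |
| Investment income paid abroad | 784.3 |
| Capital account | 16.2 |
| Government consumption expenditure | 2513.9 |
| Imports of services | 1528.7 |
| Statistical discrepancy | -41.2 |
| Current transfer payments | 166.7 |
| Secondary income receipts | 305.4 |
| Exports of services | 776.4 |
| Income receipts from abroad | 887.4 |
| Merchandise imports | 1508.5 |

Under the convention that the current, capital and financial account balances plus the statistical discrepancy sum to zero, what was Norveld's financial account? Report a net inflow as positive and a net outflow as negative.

-1544.1

Goods balance = 3588.1 - 1508.5 = 2079.6
Services balance = 776.4 - 1528.7 = -752.3
Trade balance (goods + services) = 2079.6 + (-752.3) = 1327.3
Net primary income = 887.4 - 784.3 = 103.1
Net secondary income = 305.4 - 166.7 = 138.7
Current account = 1327.3 + 103.1 + 138.7 = 1569.1
Financial account = -(1569.1 + 16.2 + (-41.2)) = -1544.1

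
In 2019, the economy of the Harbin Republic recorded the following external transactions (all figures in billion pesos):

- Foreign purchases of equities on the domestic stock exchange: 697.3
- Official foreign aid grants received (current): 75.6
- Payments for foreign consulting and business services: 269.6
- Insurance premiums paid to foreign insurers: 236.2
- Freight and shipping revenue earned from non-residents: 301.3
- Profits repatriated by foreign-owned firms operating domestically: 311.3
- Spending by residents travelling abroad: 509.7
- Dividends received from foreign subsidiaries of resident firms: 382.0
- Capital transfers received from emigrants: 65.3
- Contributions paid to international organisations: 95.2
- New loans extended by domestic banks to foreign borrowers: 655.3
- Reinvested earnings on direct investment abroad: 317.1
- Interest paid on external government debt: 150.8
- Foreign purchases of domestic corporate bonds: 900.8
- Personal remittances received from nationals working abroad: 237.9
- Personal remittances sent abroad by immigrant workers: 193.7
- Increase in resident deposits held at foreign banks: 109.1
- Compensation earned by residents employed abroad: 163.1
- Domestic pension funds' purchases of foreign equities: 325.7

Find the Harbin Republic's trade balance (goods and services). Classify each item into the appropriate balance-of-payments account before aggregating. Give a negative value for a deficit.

-714.2

Services: -236.2 - 269.6 - 509.7 + 301.3 = -714.2
Trade balance = 0.0 + (-714.2) = -714.2
(Excluded from the trade balance — financial account: foreign purchases of equities on the domestic stock exchange 697.3, new loans extended by domestic banks to foreign borrowers 655.3, foreign purchases of domestic corporate bonds 900.8, increase in resident deposits held at foreign banks 109.1, domestic pension funds' purchases of foreign equities 325.7; secondary income: official foreign aid grants received (current) 75.6, contributions paid to international organisations 95.2, personal remittances received from nationals working abroad 237.9, personal remittances sent abroad by immigrant workers 193.7; primary income: profits repatriated by foreign-owned firms operating domestically 311.3, dividends received from foreign subsidiaries of resident firms 382.0, reinvested earnings on direct investment abroad 317.1, interest paid on external government debt 150.8, compensation earned by residents employed abroad 163.1; capital account: capital transfers received from emigrants 65.3.)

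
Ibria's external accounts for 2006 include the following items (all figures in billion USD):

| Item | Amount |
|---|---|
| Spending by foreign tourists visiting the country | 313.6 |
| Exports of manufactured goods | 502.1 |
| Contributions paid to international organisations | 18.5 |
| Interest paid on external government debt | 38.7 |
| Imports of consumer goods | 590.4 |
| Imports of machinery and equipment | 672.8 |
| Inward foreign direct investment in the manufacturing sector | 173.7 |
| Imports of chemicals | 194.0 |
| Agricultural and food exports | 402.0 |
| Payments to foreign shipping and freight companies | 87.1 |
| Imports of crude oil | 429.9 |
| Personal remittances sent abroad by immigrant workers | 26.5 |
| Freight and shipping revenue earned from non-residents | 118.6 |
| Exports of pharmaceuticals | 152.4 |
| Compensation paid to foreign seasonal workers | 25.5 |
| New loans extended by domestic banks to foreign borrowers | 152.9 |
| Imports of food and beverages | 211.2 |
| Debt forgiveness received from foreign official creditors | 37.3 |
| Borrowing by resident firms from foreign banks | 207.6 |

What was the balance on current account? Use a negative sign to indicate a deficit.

-805.9

Goods: 502.1 - 672.8 - 590.4 + 402.0 - 429.9 - 211.2 - 194.0 + 152.4 = -1041.8
Services: 313.6 - 87.1 + 118.6 = 345.1
Primary income: -38.7 - 25.5 = -64.2
Secondary income: -18.5 - 26.5 = -45.0
Current account = (-1041.8) + 345.1 + (-64.2) + (-45.0) = -805.9
(Excluded from the current account — financial account: inward foreign direct investment in the manufacturing sector 173.7, new loans extended by domestic banks to foreign borrowers 152.9, borrowing by resident firms from foreign banks 207.6; capital account: debt forgiveness received from foreign official creditors 37.3.)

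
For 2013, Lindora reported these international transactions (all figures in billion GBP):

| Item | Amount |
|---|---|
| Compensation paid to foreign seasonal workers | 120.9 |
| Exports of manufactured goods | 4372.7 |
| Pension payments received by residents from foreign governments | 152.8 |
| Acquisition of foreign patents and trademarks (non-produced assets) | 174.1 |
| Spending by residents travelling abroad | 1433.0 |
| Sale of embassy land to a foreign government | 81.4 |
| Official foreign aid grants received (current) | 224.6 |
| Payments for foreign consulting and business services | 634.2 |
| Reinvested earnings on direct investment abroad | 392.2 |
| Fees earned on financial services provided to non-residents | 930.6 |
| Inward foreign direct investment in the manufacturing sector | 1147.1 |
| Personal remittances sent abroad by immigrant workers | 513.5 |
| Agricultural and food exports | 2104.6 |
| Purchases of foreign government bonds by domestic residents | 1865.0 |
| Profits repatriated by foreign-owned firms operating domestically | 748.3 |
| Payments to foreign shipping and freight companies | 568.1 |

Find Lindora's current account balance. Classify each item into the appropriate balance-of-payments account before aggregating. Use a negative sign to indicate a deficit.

Goods: 4372.7 + 2104.6 = 6477.3
Services: -634.2 + 930.6 - 568.1 - 1433.0 = -1704.7
Primary income: 392.2 - 120.9 - 748.3 = -477.0
Secondary income: 224.6 - 513.5 + 152.8 = -136.1
Current account = 6477.3 + (-1704.7) + (-477.0) + (-136.1) = 4159.5
(Excluded from the current account — capital account: acquisition of foreign patents and trademarks (non-produced assets) 174.1, sale of embassy land to a foreign government 81.4; financial account: inward foreign direct investment in the manufacturing sector 1147.1, purchases of foreign government bonds by domestic residents 1865.0.)

4159.5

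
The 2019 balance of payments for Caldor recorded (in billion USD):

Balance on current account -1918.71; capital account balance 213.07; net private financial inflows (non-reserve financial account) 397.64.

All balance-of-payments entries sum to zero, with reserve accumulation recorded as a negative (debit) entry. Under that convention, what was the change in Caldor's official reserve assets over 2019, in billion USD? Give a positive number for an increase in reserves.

Official reserve transactions balance = -((-1918.71) + 213.07 + 397.64) = 1308.00
An accumulation of reserves is recorded as a debit (negative entry), so the change in the stock of reserves is the negative of that balance.
Change in official reserves = -(1308.00) = -1308.00

-1308.00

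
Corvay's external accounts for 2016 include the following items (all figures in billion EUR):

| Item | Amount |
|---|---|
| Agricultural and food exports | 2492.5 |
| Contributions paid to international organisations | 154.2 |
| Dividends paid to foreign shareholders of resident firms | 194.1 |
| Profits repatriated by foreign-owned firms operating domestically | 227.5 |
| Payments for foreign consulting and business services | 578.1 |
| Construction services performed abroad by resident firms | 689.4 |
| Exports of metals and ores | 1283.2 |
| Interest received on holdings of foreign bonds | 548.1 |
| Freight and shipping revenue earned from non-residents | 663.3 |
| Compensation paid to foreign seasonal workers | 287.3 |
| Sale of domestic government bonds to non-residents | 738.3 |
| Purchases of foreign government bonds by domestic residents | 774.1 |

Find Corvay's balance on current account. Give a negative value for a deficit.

4235.3

Goods: 2492.5 + 1283.2 = 3775.7
Services: 689.4 - 578.1 + 663.3 = 774.6
Primary income: -287.3 + 548.1 - 194.1 - 227.5 = -160.8
Secondary income: -154.2
Current account = 3775.7 + 774.6 + (-160.8) + (-154.2) = 4235.3
(Excluded from the current account — financial account: sale of domestic government bonds to non-residents 738.3, purchases of foreign government bonds by domestic residents 774.1.)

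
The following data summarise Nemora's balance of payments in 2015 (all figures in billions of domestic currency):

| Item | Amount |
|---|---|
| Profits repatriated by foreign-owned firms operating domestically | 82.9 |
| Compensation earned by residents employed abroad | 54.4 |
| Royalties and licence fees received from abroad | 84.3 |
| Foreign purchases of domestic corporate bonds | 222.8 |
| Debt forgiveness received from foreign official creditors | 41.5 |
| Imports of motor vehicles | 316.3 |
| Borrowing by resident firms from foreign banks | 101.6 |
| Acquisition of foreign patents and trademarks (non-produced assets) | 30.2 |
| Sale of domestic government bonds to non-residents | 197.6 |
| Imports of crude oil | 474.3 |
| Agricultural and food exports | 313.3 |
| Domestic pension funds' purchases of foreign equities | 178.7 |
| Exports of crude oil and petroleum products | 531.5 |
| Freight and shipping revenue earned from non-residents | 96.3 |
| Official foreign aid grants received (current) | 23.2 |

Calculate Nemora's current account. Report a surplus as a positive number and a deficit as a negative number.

229.5

Goods: -474.3 - 316.3 + 531.5 + 313.3 = 54.2
Services: 84.3 + 96.3 = 180.6
Primary income: -82.9 + 54.4 = -28.5
Secondary income: 23.2
Current account = 54.2 + 180.6 + (-28.5) + 23.2 = 229.5
(Excluded from the current account — financial account: foreign purchases of domestic corporate bonds 222.8, borrowing by resident firms from foreign banks 101.6, sale of domestic government bonds to non-residents 197.6, domestic pension funds' purchases of foreign equities 178.7; capital account: debt forgiveness received from foreign official creditors 41.5, acquisition of foreign patents and trademarks (non-produced assets) 30.2.)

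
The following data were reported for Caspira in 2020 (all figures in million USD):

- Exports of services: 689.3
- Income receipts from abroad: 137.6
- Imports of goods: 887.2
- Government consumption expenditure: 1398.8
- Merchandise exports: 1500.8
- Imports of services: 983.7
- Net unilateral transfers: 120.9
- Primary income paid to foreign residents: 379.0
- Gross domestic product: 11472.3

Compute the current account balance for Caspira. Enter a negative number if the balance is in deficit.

Goods balance = 1500.8 - 887.2 = 613.6
Services balance = 689.3 - 983.7 = -294.4
Trade balance (goods + services) = 613.6 + (-294.4) = 319.2
Net primary income = 137.6 - 379.0 = -241.4
Net secondary income = 120.9
Current account = 319.2 + (-241.4) + 120.9 = 198.7

198.7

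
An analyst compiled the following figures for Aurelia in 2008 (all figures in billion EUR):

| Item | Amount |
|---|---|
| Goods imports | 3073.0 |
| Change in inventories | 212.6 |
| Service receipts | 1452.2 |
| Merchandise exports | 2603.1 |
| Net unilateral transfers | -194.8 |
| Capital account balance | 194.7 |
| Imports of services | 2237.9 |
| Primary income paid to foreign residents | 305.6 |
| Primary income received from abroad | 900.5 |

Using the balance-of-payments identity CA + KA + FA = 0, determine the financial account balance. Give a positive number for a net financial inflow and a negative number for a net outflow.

Goods balance = 2603.1 - 3073.0 = -469.9
Services balance = 1452.2 - 2237.9 = -785.7
Trade balance (goods + services) = -469.9 + (-785.7) = -1255.6
Net primary income = 900.5 - 305.6 = 594.9
Net secondary income = -194.8
Current account = -1255.6 + 594.9 + (-194.8) = -855.5
Financial account = -(-855.5 + 194.7) = 660.8

660.8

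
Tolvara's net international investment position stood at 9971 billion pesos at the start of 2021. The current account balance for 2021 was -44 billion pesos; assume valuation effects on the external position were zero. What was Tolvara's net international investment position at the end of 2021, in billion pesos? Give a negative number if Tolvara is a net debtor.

9927

With no valuation effects, change in NIIP = current account = -44
End-of-year NIIP = 9971 + (-44) = 9927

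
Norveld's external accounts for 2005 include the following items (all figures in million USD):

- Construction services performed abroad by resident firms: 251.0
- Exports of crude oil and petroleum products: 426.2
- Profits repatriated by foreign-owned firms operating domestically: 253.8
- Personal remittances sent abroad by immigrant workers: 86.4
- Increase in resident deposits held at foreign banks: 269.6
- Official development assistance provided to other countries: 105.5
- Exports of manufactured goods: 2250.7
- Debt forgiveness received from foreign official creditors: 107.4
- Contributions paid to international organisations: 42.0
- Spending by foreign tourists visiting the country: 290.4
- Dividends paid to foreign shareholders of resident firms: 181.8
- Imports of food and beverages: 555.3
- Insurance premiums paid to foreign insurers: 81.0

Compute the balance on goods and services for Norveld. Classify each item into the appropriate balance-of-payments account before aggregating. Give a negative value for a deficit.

2582.0

Goods: 2250.7 + 426.2 - 555.3 = 2121.6
Services: 251.0 - 81.0 + 290.4 = 460.4
Trade balance = 2121.6 + 460.4 = 2582.0
(Excluded from the trade balance — primary income: profits repatriated by foreign-owned firms operating domestically 253.8, dividends paid to foreign shareholders of resident firms 181.8; secondary income: personal remittances sent abroad by immigrant workers 86.4, official development assistance provided to other countries 105.5, contributions paid to international organisations 42.0; financial account: increase in resident deposits held at foreign banks 269.6; capital account: debt forgiveness received from foreign official creditors 107.4.)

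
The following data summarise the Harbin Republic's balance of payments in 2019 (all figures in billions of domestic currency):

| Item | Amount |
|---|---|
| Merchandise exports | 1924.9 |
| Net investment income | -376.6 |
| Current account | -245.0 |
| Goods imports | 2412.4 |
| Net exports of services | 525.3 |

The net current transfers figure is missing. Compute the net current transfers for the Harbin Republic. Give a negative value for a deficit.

93.8

Current account = goods balance + services balance + net primary income + net secondary income
Sum of the known components = -338.8
Net current transfers = CA - (known components) = -245.0 - (-338.8) = 93.8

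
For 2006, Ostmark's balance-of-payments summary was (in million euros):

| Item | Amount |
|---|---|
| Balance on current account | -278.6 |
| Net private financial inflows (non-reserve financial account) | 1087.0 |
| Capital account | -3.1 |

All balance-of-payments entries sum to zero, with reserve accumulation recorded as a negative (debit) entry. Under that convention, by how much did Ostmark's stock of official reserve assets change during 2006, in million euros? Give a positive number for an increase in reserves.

Official reserve transactions balance = -((-278.6) + (-3.1) + 1087.0) = -805.3
An accumulation of reserves is recorded as a debit (negative entry), so the change in the stock of reserves is the negative of that balance.
Change in official reserves = -(-805.3) = 805.3

805.3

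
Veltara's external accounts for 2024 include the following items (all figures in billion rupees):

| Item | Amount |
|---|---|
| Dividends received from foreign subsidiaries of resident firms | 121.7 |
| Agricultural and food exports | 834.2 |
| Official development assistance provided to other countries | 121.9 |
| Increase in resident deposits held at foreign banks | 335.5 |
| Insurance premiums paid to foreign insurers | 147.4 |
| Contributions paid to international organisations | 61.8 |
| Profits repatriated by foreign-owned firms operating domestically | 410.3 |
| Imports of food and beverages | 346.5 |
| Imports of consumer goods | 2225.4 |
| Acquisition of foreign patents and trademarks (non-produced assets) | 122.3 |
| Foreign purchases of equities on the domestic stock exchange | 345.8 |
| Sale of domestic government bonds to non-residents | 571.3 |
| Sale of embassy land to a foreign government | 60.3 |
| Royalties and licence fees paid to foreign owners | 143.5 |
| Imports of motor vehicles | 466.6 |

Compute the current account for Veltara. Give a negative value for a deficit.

Goods: -2225.4 + 834.2 - 466.6 - 346.5 = -2204.3
Services: -147.4 - 143.5 = -290.9
Primary income: 121.7 - 410.3 = -288.6
Secondary income: -61.8 - 121.9 = -183.7
Current account = (-2204.3) + (-290.9) + (-288.6) + (-183.7) = -2967.5
(Excluded from the current account — financial account: increase in resident deposits held at foreign banks 335.5, foreign purchases of equities on the domestic stock exchange 345.8, sale of domestic government bonds to non-residents 571.3; capital account: acquisition of foreign patents and trademarks (non-produced assets) 122.3, sale of embassy land to a foreign government 60.3.)

-2967.5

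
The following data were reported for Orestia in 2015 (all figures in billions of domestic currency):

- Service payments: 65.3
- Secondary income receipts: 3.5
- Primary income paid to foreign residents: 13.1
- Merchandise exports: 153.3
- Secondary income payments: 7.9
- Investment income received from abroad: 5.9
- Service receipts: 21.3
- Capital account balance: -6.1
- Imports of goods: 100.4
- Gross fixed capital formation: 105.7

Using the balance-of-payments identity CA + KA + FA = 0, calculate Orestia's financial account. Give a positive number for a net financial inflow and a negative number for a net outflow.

Goods balance = 153.3 - 100.4 = 52.9
Services balance = 21.3 - 65.3 = -44.0
Trade balance (goods + services) = 52.9 + (-44.0) = 8.9
Net primary income = 5.9 - 13.1 = -7.2
Net secondary income = 3.5 - 7.9 = -4.4
Current account = 8.9 + (-7.2) + (-4.4) = -2.7
Financial account = -(-2.7 + (-6.1)) = 8.8

8.8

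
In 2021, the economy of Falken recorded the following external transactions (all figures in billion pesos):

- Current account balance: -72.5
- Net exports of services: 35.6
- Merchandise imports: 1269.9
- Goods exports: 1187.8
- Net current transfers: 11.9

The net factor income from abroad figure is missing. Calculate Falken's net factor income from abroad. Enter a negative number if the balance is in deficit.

-37.9

Current account = goods balance + services balance + net primary income + net secondary income
Sum of the known components = -34.6
Net factor income from abroad = CA - (known components) = -72.5 - (-34.6) = -37.9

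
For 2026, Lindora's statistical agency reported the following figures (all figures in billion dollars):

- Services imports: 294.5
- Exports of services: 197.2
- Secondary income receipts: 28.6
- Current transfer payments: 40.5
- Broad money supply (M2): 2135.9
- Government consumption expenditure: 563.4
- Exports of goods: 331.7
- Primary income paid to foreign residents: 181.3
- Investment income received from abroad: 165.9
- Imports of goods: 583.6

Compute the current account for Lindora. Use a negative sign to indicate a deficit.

-376.5

Goods balance = 331.7 - 583.6 = -251.9
Services balance = 197.2 - 294.5 = -97.3
Trade balance (goods + services) = -251.9 + (-97.3) = -349.2
Net primary income = 165.9 - 181.3 = -15.4
Net secondary income = 28.6 - 40.5 = -11.9
Current account = -349.2 + (-15.4) + (-11.9) = -376.5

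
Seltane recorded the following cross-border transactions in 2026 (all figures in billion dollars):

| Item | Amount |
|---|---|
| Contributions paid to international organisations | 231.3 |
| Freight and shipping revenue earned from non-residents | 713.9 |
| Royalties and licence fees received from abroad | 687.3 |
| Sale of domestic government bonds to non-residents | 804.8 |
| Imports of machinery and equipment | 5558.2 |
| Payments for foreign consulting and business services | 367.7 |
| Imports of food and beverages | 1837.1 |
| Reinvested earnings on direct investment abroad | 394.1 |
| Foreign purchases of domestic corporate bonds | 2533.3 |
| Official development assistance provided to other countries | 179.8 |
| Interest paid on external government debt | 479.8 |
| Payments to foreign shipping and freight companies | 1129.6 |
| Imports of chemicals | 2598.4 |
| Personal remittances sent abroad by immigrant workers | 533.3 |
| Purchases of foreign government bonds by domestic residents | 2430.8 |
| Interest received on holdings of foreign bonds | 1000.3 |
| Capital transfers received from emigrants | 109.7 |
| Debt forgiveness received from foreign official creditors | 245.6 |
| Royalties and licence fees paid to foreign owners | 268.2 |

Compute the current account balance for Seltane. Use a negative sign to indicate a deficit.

Goods: -5558.2 - 1837.1 - 2598.4 = -9993.7
Services: 713.9 - 1129.6 + 687.3 - 367.7 - 268.2 = -364.3
Primary income: 394.1 - 479.8 + 1000.3 = 914.6
Secondary income: -533.3 - 231.3 - 179.8 = -944.4
Current account = (-9993.7) + (-364.3) + 914.6 + (-944.4) = -10387.8
(Excluded from the current account — financial account: sale of domestic government bonds to non-residents 804.8, foreign purchases of domestic corporate bonds 2533.3, purchases of foreign government bonds by domestic residents 2430.8; capital account: capital transfers received from emigrants 109.7, debt forgiveness received from foreign official creditors 245.6.)

-10387.8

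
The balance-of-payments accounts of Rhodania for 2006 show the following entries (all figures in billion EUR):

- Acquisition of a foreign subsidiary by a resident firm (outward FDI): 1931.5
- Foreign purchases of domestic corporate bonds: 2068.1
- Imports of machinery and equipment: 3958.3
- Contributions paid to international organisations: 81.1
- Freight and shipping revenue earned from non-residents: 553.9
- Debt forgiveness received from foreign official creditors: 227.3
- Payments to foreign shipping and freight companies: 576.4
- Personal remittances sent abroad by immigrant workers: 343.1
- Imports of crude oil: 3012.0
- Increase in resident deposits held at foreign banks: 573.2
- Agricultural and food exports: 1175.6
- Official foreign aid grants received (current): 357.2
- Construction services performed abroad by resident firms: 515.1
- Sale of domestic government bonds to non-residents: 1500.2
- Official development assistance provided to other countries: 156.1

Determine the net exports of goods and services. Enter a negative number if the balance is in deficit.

Goods: 1175.6 - 3958.3 - 3012.0 = -5794.7
Services: -576.4 + 515.1 + 553.9 = 492.6
Trade balance = -5794.7 + 492.6 = -5302.1
(Excluded from the trade balance — financial account: acquisition of a foreign subsidiary by a resident firm (outward FDI) 1931.5, foreign purchases of domestic corporate bonds 2068.1, increase in resident deposits held at foreign banks 573.2, sale of domestic government bonds to non-residents 1500.2; secondary income: contributions paid to international organisations 81.1, personal remittances sent abroad by immigrant workers 343.1, official foreign aid grants received (current) 357.2, official development assistance provided to other countries 156.1; capital account: debt forgiveness received from foreign official creditors 227.3.)

-5302.1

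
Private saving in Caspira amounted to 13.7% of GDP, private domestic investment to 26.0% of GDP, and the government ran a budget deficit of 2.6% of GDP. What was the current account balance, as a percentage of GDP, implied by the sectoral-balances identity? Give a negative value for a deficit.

By the sectoral-balances identity, CA = (S_private - I) + (T - G).
Private balance = 13.7 - 26.0 = -12.3
Government balance (T - G) = -2.6
CA = -12.3 + (-2.6) = -14.9

-14.9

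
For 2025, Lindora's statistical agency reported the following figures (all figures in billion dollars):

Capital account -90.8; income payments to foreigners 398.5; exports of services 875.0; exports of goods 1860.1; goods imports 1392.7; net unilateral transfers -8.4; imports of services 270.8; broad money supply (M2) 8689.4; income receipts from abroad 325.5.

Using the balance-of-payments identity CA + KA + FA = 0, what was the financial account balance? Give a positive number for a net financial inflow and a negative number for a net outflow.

-899.4

Goods balance = 1860.1 - 1392.7 = 467.4
Services balance = 875.0 - 270.8 = 604.2
Trade balance (goods + services) = 467.4 + 604.2 = 1071.6
Net primary income = 325.5 - 398.5 = -73.0
Net secondary income = -8.4
Current account = 1071.6 + (-73.0) + (-8.4) = 990.2
Financial account = -(990.2 + (-90.8)) = -899.4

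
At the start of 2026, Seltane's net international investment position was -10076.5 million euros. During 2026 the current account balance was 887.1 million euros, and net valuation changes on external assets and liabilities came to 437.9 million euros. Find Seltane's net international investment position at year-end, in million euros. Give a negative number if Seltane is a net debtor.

-8751.5

Change in NIIP = current account + net valuation change = 887.1 + 437.9 = 1325.0
End-of-year NIIP = -10076.5 + 1325.0 = -8751.5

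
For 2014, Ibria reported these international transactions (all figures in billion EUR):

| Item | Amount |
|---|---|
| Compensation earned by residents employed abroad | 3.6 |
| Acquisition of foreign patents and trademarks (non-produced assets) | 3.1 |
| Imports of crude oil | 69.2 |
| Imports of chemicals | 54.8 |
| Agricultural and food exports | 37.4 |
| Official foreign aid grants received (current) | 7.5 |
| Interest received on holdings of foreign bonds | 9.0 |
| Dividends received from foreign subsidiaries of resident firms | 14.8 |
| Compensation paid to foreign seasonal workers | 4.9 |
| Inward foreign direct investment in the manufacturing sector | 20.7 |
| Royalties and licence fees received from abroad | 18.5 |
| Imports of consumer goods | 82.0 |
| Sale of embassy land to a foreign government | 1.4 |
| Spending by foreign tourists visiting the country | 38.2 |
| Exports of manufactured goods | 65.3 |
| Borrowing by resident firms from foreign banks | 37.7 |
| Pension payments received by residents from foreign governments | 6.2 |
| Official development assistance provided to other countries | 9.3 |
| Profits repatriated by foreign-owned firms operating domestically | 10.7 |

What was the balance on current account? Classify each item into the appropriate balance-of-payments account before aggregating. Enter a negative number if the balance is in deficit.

Goods: -69.2 - 82.0 + 65.3 + 37.4 - 54.8 = -103.3
Services: 38.2 + 18.5 = 56.7
Primary income: -10.7 + 9.0 - 4.9 + 14.8 + 3.6 = 11.8
Secondary income: -9.3 + 7.5 + 6.2 = 4.4
Current account = (-103.3) + 56.7 + 11.8 + 4.4 = -30.4
(Excluded from the current account — capital account: acquisition of foreign patents and trademarks (non-produced assets) 3.1, sale of embassy land to a foreign government 1.4; financial account: inward foreign direct investment in the manufacturing sector 20.7, borrowing by resident firms from foreign banks 37.7.)

-30.4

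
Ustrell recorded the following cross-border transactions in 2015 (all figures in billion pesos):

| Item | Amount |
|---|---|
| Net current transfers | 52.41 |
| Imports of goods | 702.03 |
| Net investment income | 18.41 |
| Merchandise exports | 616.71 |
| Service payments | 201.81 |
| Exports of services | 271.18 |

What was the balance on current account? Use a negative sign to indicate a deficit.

54.87

Goods balance = 616.71 - 702.03 = -85.32
Services balance = 271.18 - 201.81 = 69.37
Trade balance (goods + services) = -85.32 + 69.37 = -15.95
Net primary income = 18.41
Net secondary income = 52.41
Current account = -15.95 + 18.41 + 52.41 = 54.87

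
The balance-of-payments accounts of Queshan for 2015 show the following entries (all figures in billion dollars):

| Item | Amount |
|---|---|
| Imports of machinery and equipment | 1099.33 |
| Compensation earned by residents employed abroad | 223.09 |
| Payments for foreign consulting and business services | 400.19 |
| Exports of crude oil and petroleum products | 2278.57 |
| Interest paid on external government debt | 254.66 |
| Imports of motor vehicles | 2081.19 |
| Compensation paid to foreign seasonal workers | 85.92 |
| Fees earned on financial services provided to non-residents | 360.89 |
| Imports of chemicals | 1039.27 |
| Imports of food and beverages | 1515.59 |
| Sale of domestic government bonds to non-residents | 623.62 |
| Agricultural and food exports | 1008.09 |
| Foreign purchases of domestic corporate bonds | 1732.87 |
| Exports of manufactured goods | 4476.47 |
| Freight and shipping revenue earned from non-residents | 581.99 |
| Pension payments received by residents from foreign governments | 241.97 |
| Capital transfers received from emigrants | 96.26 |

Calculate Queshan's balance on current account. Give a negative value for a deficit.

2694.92

Goods: 2278.57 + 4476.47 - 1515.59 - 1099.33 - 2081.19 - 1039.27 + 1008.09 = 2027.75
Services: 581.99 - 400.19 + 360.89 = 542.69
Primary income: -254.66 + 223.09 - 85.92 = -117.49
Secondary income: 241.97
Current account = 2027.75 + 542.69 + (-117.49) + 241.97 = 2694.92
(Excluded from the current account — financial account: sale of domestic government bonds to non-residents 623.62, foreign purchases of domestic corporate bonds 1732.87; capital account: capital transfers received from emigrants 96.26.)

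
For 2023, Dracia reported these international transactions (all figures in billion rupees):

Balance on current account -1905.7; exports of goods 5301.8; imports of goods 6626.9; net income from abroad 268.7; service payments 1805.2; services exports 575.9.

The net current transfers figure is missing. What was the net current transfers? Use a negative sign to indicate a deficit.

Current account = goods balance + services balance + net primary income + net secondary income
Sum of the known components = -2285.7
Net current transfers = CA - (known components) = -1905.7 - (-2285.7) = 380.0

380.0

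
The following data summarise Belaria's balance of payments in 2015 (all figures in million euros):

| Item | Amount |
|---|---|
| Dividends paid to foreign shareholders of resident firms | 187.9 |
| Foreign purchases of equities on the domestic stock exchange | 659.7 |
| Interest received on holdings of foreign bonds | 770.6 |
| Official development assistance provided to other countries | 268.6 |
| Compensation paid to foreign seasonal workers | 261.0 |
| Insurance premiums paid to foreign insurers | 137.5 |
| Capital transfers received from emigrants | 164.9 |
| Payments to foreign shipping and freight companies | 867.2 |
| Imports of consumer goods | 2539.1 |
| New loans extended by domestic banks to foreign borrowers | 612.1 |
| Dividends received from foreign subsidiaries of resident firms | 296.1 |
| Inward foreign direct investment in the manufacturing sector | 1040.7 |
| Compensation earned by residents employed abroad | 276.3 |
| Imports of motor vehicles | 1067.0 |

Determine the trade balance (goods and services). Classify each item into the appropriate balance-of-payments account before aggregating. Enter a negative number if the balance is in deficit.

-4610.8

Goods: -2539.1 - 1067.0 = -3606.1
Services: -137.5 - 867.2 = -1004.7
Trade balance = -3606.1 + (-1004.7) = -4610.8
(Excluded from the trade balance — primary income: dividends paid to foreign shareholders of resident firms 187.9, interest received on holdings of foreign bonds 770.6, compensation paid to foreign seasonal workers 261.0, dividends received from foreign subsidiaries of resident firms 296.1, compensation earned by residents employed abroad 276.3; financial account: foreign purchases of equities on the domestic stock exchange 659.7, new loans extended by domestic banks to foreign borrowers 612.1, inward foreign direct investment in the manufacturing sector 1040.7; secondary income: official development assistance provided to other countries 268.6; capital account: capital transfers received from emigrants 164.9.)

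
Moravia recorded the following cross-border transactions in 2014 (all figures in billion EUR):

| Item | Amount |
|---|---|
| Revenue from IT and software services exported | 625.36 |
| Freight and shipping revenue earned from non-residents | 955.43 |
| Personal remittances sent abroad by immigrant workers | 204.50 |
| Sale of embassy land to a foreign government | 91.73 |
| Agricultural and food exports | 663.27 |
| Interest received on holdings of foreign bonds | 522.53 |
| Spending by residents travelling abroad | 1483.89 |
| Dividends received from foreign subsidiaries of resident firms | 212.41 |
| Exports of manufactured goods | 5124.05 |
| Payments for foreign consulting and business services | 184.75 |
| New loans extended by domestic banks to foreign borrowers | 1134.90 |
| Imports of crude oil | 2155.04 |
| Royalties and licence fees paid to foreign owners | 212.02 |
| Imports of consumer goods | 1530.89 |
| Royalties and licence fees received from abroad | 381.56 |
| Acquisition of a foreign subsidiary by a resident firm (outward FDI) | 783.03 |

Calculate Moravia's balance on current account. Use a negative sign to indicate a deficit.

Goods: 5124.05 - 1530.89 + 663.27 - 2155.04 = 2101.39
Services: -184.75 - 1483.89 + 955.43 + 381.56 + 625.36 - 212.02 = 81.69
Primary income: 212.41 + 522.53 = 734.94
Secondary income: -204.50
Current account = 2101.39 + 81.69 + 734.94 + (-204.50) = 2713.52
(Excluded from the current account — capital account: sale of embassy land to a foreign government 91.73; financial account: new loans extended by domestic banks to foreign borrowers 1134.90, acquisition of a foreign subsidiary by a resident firm (outward FDI) 783.03.)

2713.52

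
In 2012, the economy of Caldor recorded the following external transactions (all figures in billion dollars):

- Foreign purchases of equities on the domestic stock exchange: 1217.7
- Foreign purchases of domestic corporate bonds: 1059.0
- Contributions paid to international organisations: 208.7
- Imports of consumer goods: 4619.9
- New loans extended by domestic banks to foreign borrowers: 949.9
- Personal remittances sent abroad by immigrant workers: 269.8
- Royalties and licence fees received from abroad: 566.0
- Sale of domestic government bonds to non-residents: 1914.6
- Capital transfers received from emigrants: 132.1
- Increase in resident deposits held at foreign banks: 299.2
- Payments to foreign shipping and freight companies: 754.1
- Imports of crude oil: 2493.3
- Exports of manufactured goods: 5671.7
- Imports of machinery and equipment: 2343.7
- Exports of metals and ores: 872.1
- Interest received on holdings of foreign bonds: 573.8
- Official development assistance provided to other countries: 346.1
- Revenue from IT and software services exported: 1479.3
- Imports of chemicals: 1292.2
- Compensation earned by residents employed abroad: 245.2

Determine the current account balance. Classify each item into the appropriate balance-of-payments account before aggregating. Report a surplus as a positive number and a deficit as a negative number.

Goods: -2493.3 + 5671.7 - 1292.2 - 4619.9 + 872.1 - 2343.7 = -4205.3
Services: 1479.3 + 566.0 - 754.1 = 1291.2
Primary income: 245.2 + 573.8 = 819.0
Secondary income: -346.1 - 269.8 - 208.7 = -824.6
Current account = (-4205.3) + 1291.2 + 819.0 + (-824.6) = -2919.7
(Excluded from the current account — financial account: foreign purchases of equities on the domestic stock exchange 1217.7, foreign purchases of domestic corporate bonds 1059.0, new loans extended by domestic banks to foreign borrowers 949.9, sale of domestic government bonds to non-residents 1914.6, increase in resident deposits held at foreign banks 299.2; capital account: capital transfers received from emigrants 132.1.)

-2919.7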